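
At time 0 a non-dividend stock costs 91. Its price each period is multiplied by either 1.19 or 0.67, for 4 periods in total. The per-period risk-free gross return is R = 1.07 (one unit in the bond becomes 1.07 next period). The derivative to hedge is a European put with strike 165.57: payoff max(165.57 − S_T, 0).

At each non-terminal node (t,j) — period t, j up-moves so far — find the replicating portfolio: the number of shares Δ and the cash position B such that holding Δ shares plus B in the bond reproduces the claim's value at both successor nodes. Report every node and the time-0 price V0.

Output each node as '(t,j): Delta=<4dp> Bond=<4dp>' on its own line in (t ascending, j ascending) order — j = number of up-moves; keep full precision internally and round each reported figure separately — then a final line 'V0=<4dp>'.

(0,0): Delta=-0.8672 Bond=118.7442
(1,0): Delta=-1.0000 Bond=135.1544
(1,1): Delta=-0.8447 Bond=124.6269
(2,0): Delta=-1.0000 Bond=144.6153
(2,1): Delta=-1.0000 Bond=144.6153
(2,2): Delta=-0.8185 Bond=129.9714
(3,0): Delta=-1.0000 Bond=154.7383
(3,1): Delta=-1.0000 Bond=154.7383
(3,2): Delta=-1.0000 Bond=154.7383
(3,3): Delta=-0.7879 Bond=134.3687
V0=39.8310

No-arbitrage ⇒ martingale measure with p* = (R−d)/(u−d) = 0.7692.
Terminal values V(4,·): V(4,0)=147.2325, V(4,1)=133.0004, V(4,2)=107.7225, V(4,3)=62.8259, V(4,4)=0.0000
(3,0): S=27.3694. Δ = (V_up−V_dn)/(S_up−S_dn) = (133.0004−147.2325)/(32.5696−18.3375) = -1.0000. V = [p*·133.0004 + (1−p*)·147.2325]/1.07 = 127.3689. B = V − Δ·S = 154.7383.
(3,1): S=48.6114. Δ = (V_up−V_dn)/(S_up−S_dn) = (107.7225−133.0004)/(57.8475−32.5696) = -1.0000. V = [p*·107.7225 + (1−p*)·133.0004]/1.07 = 106.1269. B = V − Δ·S = 154.7383.
(3,2): S=86.3396. Δ = (V_up−V_dn)/(S_up−S_dn) = (62.8259−107.7225)/(102.7441−57.8475) = -1.0000. V = [p*·62.8259 + (1−p*)·107.7225]/1.07 = 68.3987. B = V − Δ·S = 154.7383.
(3,3): S=153.3495. Δ = (V_up−V_dn)/(S_up−S_dn) = (0.0000−62.8259)/(182.4859−102.7441) = -0.7879. V = [p*·0.0000 + (1−p*)·62.8259]/1.07 = 13.5498. B = V − Δ·S = 134.3687.
(2,0): S=40.8499. Δ = (V_up−V_dn)/(S_up−S_dn) = (106.1269−127.3689)/(48.6114−27.3694) = -1.0000. V = [p*·106.1269 + (1−p*)·127.3689]/1.07 = 103.7654. B = V − Δ·S = 144.6153.
(2,1): S=72.5543. Δ = (V_up−V_dn)/(S_up−S_dn) = (68.3987−106.1269)/(86.3396−48.6114) = -1.0000. V = [p*·68.3987 + (1−p*)·106.1269]/1.07 = 72.0610. B = V − Δ·S = 144.6153.
(2,2): S=128.8651. Δ = (V_up−V_dn)/(S_up−S_dn) = (13.5498−68.3987)/(153.3495−86.3396) = -0.8185. V = [p*·13.5498 + (1−p*)·68.3987]/1.07 = 24.4927. B = V − Δ·S = 129.9714.
(1,0): S=60.9700. Δ = (V_up−V_dn)/(S_up−S_dn) = (72.0610−103.7654)/(72.5543−40.8499) = -1.0000. V = [p*·72.0610 + (1−p*)·103.7654]/1.07 = 74.1844. B = V − Δ·S = 135.1544.
(1,1): S=108.2900. Δ = (V_up−V_dn)/(S_up−S_dn) = (24.4927−72.0610)/(128.8651−72.5543) = -0.8447. V = [p*·24.4927 + (1−p*)·72.0610]/1.07 = 33.1495. B = V − Δ·S = 124.6269.
(0,0): S=91.0000. Δ = (V_up−V_dn)/(S_up−S_dn) = (33.1495−74.1844)/(108.2900−60.9700) = -0.8672. V = [p*·33.1495 + (1−p*)·74.1844]/1.07 = 39.8310. B = V − Δ·S = 118.7442.
Root portfolio cost Δ·91+B reproduces V0=39.8310.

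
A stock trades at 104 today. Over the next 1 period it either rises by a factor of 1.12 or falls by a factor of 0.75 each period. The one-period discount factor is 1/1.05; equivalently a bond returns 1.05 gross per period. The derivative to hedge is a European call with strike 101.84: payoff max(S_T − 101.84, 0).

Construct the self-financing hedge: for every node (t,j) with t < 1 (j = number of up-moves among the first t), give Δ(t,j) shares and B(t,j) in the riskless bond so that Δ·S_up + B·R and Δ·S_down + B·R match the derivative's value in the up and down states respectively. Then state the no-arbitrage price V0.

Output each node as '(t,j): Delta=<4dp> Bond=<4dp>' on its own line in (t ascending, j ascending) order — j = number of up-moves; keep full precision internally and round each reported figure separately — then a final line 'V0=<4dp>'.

(0,0): Delta=0.3805 Bond=-28.2625
V0=11.3050

Risk-neutral probability p* = (R−d)/(u−d) = (1.05−0.75)/(1.12−0.75) = 0.8108.
Payoff layer (t=1): V(1,0)=0.0000, V(1,1)=14.6400
  t=0,j=0: stock 104.0000 → up 116.4800 (V=14.6400), down 78.0000 (V=0.0000). Price 11.3050; hedge Δ=0.3805, bond B=-28.2625.
Root portfolio cost Δ·104+B reproduces V0=11.3050.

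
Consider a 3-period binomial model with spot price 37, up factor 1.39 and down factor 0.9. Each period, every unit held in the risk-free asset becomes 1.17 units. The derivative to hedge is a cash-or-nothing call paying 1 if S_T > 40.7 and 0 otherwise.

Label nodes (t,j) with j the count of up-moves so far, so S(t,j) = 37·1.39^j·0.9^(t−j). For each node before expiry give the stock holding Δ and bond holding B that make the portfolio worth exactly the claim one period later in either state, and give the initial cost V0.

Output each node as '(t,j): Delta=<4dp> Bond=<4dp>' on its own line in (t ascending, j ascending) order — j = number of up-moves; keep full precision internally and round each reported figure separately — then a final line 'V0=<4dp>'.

(0,0): Delta=0.0081 Bond=0.2673
(1,0): Delta=0.0235 Bond=-0.1999
(1,1): Delta=0.0000 Bond=0.7305
(2,0): Delta=0.0681 Bond=-1.5699
(2,1): Delta=0.0000 Bond=0.8547
(2,2): Delta=0.0000 Bond=0.8547
V0=0.5679

Since d<R<u, set p* = (R−d)/(u−d) = 0.5510; price each node as the discounted p*-expectation of its children.
At expiry t=3: V(3,0)=0.0000, V(3,1)=1.0000, V(3,2)=1.0000, V(3,3)=1.0000
Node (2,0) S=29.9700: V=(p*·1.0000+(1−p*)·0.0000)/1.17=0.4710; Δ=(1.0000−0.0000)/(41.6583−26.9730)=0.0681; B=V−Δ·S=-1.5699
Node (2,1) S=46.2870: V=(p*·1.0000+(1−p*)·1.0000)/1.17=0.8547; Δ=(1.0000−1.0000)/(64.3389−41.6583)=0.0000; B=V−Δ·S=0.8547
Node (2,2) S=71.4877: V=(p*·1.0000+(1−p*)·1.0000)/1.17=0.8547; Δ=(1.0000−1.0000)/(99.3679−64.3389)=0.0000; B=V−Δ·S=0.8547
Node (1,0) S=33.3000: V=(p*·0.8547+(1−p*)·0.4710)/1.17=0.5833; Δ=(0.8547−0.4710)/(46.2870−29.9700)=0.0235; B=V−Δ·S=-0.1999
Node (1,1) S=51.4300: V=(p*·0.8547+(1−p*)·0.8547)/1.17=0.7305; Δ=(0.8547−0.8547)/(71.4877−46.2870)=0.0000; B=V−Δ·S=0.7305
Node (0,0) S=37.0000: V=(p*·0.7305+(1−p*)·0.5833)/1.17=0.5679; Δ=(0.7305−0.5833)/(51.4300−33.3000)=0.0081; B=V−Δ·S=0.2673
Root portfolio cost Δ·37+B reproduces V0=0.5679.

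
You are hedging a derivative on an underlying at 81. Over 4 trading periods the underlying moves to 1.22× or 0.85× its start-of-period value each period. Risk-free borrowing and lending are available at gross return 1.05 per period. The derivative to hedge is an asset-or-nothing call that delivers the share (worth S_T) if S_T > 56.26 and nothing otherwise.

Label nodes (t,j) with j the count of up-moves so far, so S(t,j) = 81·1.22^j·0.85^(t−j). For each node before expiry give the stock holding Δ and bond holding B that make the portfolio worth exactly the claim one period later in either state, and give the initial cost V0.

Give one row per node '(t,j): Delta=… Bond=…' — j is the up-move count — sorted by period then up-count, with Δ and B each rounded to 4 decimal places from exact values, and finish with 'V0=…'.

(0,0): Delta=1.1182 Bond=-11.1251
(1,0): Delta=1.3178 Bond=-25.4241
(1,1): Delta=1.0000 Bond=0.0000
(2,0): Delta=1.8545 Bond=-58.1015
(2,1): Delta=1.0000 Bond=0.0000
(2,2): Delta=1.0000 Bond=0.0000
(3,0): Delta=3.2973 Bond=-132.7790
(3,1): Delta=1.0000 Bond=0.0000
(3,2): Delta=1.0000 Bond=0.0000
(3,3): Delta=1.0000 Bond=0.0000
V0=79.4498

Risk-neutral probability p* = (R−d)/(u−d) = (1.05−0.85)/(1.22−0.85) = 0.5405.
Terminal values V(4,·): V(4,0)=0.0000, V(4,1)=60.6878, V(4,2)=87.1049, V(4,3)=125.0211, V(4,4)=179.4421
Node (3,0) S=49.7441: V=(p*·60.6878+(1−p*)·0.0000)/1.05=31.2421; Δ=(60.6878−0.0000)/(60.6878−42.2825)=3.2973; B=V−Δ·S=-132.7790
Node (3,1) S=71.3974: V=(p*·87.1049+(1−p*)·60.6878)/1.05=71.3974; Δ=(87.1049−60.6878)/(87.1049−60.6878)=1.0000; B=V−Δ·S=0.0000
Node (3,2) S=102.4763: V=(p*·125.0211+(1−p*)·87.1049)/1.05=102.4763; Δ=(125.0211−87.1049)/(125.0211−87.1049)=1.0000; B=V−Δ·S=0.0000
Node (3,3) S=147.0837: V=(p*·179.4421+(1−p*)·125.0211)/1.05=147.0837; Δ=(179.4421−125.0211)/(179.4421−125.0211)=1.0000; B=V−Δ·S=0.0000
Node (2,0) S=58.5225: V=(p*·71.3974+(1−p*)·31.2421)/1.05=50.4264; Δ=(71.3974−31.2421)/(71.3974−49.7441)=1.8545; B=V−Δ·S=-58.1015
Node (2,1) S=83.9970: V=(p*·102.4763+(1−p*)·71.3974)/1.05=83.9970; Δ=(102.4763−71.3974)/(102.4763−71.3974)=1.0000; B=V−Δ·S=0.0000
Node (2,2) S=120.5604: V=(p*·147.0837+(1−p*)·102.4763)/1.05=120.5604; Δ=(147.0837−102.4763)/(147.0837−102.4763)=1.0000; B=V−Δ·S=0.0000
Node (1,0) S=68.8500: V=(p*·83.9970+(1−p*)·50.4264)/1.05=65.3073; Δ=(83.9970−50.4264)/(83.9970−58.5225)=1.3178; B=V−Δ·S=-25.4241
Node (1,1) S=98.8200: V=(p*·120.5604+(1−p*)·83.9970)/1.05=98.8200; Δ=(120.5604−83.9970)/(120.5604−83.9970)=1.0000; B=V−Δ·S=0.0000
Node (0,0) S=81.0000: V=(p*·98.8200+(1−p*)·65.3073)/1.05=79.4498; Δ=(98.8200−65.3073)/(98.8200−68.8500)=1.1182; B=V−Δ·S=-11.1251
Self-financing check: at every node Δ·S+B equals the discounted successor values.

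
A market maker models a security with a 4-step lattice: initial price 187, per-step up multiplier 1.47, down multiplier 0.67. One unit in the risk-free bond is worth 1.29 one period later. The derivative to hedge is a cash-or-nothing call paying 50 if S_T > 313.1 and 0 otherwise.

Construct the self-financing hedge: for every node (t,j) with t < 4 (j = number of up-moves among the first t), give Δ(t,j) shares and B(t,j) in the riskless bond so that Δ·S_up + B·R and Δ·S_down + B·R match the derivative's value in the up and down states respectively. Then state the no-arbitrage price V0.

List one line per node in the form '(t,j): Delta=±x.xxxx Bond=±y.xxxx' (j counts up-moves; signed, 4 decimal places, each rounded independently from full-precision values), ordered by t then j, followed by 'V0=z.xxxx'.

(0,0): Delta=0.0631 Bond=2.2740
(1,0): Delta=0.1800 Bond=-11.7163
(1,1): Delta=0.0476 Bond=7.1866
(2,0): Delta=0.0000 Bond=0.0000
(2,1): Delta=0.2039 Bond=-19.5019
(2,2): Delta=0.0270 Bond=17.6240
(3,0): Delta=0.0000 Bond=0.0000
(3,1): Delta=0.0000 Bond=0.0000
(3,2): Delta=0.2308 Bond=-32.4612
(3,3): Delta=0.0000 Bond=38.7597
V0=14.0777

Since d<R<u, set p* = (R−d)/(u−d) = 0.7750; price each node as the discounted p*-expectation of its children.
Terminal values V(4,·): V(4,0)=0.0000, V(4,1)=0.0000, V(4,2)=0.0000, V(4,3)=50.0000, V(4,4)=50.0000
  t=3,j=0: stock 56.2427 → up 82.6767 (V=0.0000), down 37.6826 (V=0.0000). Price 0.0000; hedge Δ=0.0000, bond B=0.0000.
  t=3,j=1: stock 123.3981 → up 181.3952 (V=0.0000), down 82.6767 (V=0.0000). Price 0.0000; hedge Δ=0.0000, bond B=0.0000.
  t=3,j=2: stock 270.7392 → up 397.9866 (V=50.0000), down 181.3952 (V=0.0000). Price 30.0388; hedge Δ=0.2308, bond B=-32.4612.
  t=3,j=3: stock 594.0098 → up 873.1944 (V=50.0000), down 397.9866 (V=50.0000). Price 38.7597; hedge Δ=0.0000, bond B=38.7597.
  t=2,j=0: stock 83.9443 → up 123.3981 (V=0.0000), down 56.2427 (V=0.0000). Price 0.0000; hedge Δ=0.0000, bond B=0.0000.
  t=2,j=1: stock 184.1763 → up 270.7392 (V=30.0388), down 123.3981 (V=0.0000). Price 18.0465; hedge Δ=0.2039, bond B=-19.5019.
  t=2,j=2: stock 404.0883 → up 594.0098 (V=38.7597), down 270.7392 (V=30.0388). Price 28.5252; hedge Δ=0.0270, bond B=17.6240.
  t=1,j=0: stock 125.2900 → up 184.1763 (V=18.0465), down 83.9443 (V=0.0000). Price 10.8419; hedge Δ=0.1800, bond B=-11.7163.
  t=1,j=1: stock 274.8900 → up 404.0883 (V=28.5252), down 184.1763 (V=18.0465). Price 20.2849; hedge Δ=0.0476, bond B=7.1866.
  t=0,j=0: stock 187.0000 → up 274.8900 (V=20.2849), down 125.2900 (V=10.8419). Price 14.0777; hedge Δ=0.0631, bond B=2.2740.
Each (Δ,B) replicates both successor values, so the strategy is self-financing and V0 is arbitrage-free.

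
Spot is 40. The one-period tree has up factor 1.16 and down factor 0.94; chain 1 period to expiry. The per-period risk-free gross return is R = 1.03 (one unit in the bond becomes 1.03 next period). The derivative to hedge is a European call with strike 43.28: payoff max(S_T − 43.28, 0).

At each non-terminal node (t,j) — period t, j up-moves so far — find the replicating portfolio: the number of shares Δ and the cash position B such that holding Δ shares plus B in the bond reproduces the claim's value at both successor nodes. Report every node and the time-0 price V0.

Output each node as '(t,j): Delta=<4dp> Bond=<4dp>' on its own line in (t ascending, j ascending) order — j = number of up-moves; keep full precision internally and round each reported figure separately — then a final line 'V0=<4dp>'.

(0,0): Delta=0.3545 Bond=-12.9426
V0=1.2392

The replicating-portfolio and risk-neutral prices coincide; use p* = (1.03−0.94)/(1.16−0.94) = 0.4091 for the latter.
Terminal payoffs: V(1,0)=0.0000, V(1,1)=3.1200
  t=0,j=0: stock 40.0000 → up 46.4000 (V=3.1200), down 37.6000 (V=0.0000). Price 1.2392; hedge Δ=0.3545, bond B=-12.9426.
Root portfolio cost Δ·40+B reproduces V0=1.2392.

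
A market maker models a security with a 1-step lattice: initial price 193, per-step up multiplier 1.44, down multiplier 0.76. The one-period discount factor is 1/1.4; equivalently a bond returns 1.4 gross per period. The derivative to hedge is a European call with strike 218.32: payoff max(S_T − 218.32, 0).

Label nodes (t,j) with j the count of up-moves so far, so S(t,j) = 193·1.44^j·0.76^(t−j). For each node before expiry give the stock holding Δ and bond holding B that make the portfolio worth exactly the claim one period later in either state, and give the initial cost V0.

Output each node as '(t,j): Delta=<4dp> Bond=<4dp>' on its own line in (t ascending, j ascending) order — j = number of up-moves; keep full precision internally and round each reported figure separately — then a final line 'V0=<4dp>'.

Risk-neutral probability p* = (R−d)/(u−d) = (1.4−0.76)/(1.44−0.76) = 0.9412.
At expiry t=1: V(1,0)=0.0000, V(1,1)=59.6000
(0,0): S=193.0000. Δ = (V_up−V_dn)/(S_up−S_dn) = (59.6000−0.0000)/(277.9200−146.6800) = 0.4541. V = [p*·59.6000 + (1−p*)·0.0000]/1.4 = 40.0672. B = V − Δ·S = -47.5798.
The time-0 hedge costs 40.0672, which is the no-arbitrage price.

(0,0): Delta=0.4541 Bond=-47.5798
V0=40.0672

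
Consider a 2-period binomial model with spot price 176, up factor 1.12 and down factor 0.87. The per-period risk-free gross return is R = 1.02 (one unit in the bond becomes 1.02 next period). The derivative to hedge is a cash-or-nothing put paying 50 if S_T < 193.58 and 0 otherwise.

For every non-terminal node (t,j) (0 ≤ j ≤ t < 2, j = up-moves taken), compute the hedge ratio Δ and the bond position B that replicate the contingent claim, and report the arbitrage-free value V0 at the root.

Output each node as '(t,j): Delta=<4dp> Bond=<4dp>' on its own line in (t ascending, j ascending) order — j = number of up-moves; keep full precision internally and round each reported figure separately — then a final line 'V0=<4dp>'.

The replicating-portfolio and risk-neutral prices coincide; use p* = (1.02−0.87)/(1.12−0.87) = 0.6000 for the latter.
At expiry t=2: V(2,0)=50.0000, V(2,1)=50.0000, V(2,2)=0.0000
(1,0): S=153.1200. Δ = (V_up−V_dn)/(S_up−S_dn) = (50.0000−50.0000)/(171.4944−133.2144) = 0.0000. V = [p*·50.0000 + (1−p*)·50.0000]/1.02 = 49.0196. B = V − Δ·S = 49.0196.
(1,1): S=197.1200. Δ = (V_up−V_dn)/(S_up−S_dn) = (0.0000−50.0000)/(220.7744−171.4944) = -1.0146. V = [p*·0.0000 + (1−p*)·50.0000]/1.02 = 19.6078. B = V − Δ·S = 219.6078.
(0,0): S=176.0000. Δ = (V_up−V_dn)/(S_up−S_dn) = (19.6078−49.0196)/(197.1200−153.1200) = -0.6684. V = [p*·19.6078 + (1−p*)·49.0196]/1.02 = 30.7574. B = V − Δ·S = 148.4045.
The time-0 hedge costs 30.7574, which is the no-arbitrage price.

(0,0): Delta=-0.6684 Bond=148.4045
(1,0): Delta=0.0000 Bond=49.0196
(1,1): Delta=-1.0146 Bond=219.6078
V0=30.7574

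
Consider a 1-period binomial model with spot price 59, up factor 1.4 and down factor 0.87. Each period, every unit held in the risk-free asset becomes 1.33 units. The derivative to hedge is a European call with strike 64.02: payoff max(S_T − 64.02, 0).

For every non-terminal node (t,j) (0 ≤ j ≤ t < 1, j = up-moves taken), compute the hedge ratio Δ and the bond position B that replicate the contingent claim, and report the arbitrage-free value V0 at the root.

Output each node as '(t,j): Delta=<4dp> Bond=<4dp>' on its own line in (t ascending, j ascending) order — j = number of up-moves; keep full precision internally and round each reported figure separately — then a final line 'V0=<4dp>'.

Under the risk-neutral measure, an up-move has probability p* = (R−d)/(u−d) = 0.8679 and values discount at R = 1.33.
Terminal values V(1,·): V(1,0)=0.0000, V(1,1)=18.5800
Node (0,0) S=59.0000: V=(p*·18.5800+(1−p*)·0.0000)/1.33=12.1248; Δ=(18.5800−0.0000)/(82.6000−51.3300)=0.5942; B=V−Δ·S=-22.9318
Self-financing check: at every node Δ·S+B equals the discounted successor values.

(0,0): Delta=0.5942 Bond=-22.9318
V0=12.1248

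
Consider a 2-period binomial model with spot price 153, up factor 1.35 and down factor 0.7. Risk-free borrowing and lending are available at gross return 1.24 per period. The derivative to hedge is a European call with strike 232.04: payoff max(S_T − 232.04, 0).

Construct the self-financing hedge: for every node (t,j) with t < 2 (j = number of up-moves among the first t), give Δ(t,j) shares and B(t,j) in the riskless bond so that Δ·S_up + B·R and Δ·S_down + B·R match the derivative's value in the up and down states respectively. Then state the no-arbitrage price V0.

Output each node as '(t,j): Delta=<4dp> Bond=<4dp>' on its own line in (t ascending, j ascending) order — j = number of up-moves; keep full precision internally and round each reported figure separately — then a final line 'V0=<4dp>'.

Under the risk-neutral measure, an up-move has probability p* = (R−d)/(u−d) = 0.8308 and values discount at R = 1.24.
Terminal payoffs: V(2,0)=0.0000, V(2,1)=0.0000, V(2,2)=46.8025
Node (1,0) S=107.1000: V=(p*·0.0000+(1−p*)·0.0000)/1.24=0.0000; Δ=(0.0000−0.0000)/(144.5850−74.9700)=0.0000; B=V−Δ·S=0.0000
Node (1,1) S=206.5500: V=(p*·46.8025+(1−p*)·0.0000)/1.24=31.3565; Δ=(46.8025−0.0000)/(278.8425−144.5850)=0.3486; B=V−Δ·S=-40.6473
Node (0,0) S=153.0000: V=(p*·31.3565+(1−p*)·0.0000)/1.24=21.0081; Δ=(31.3565−0.0000)/(206.5500−107.1000)=0.3153; B=V−Δ·S=-27.2327
Self-financing check: at every node Δ·S+B equals the discounted successor values.

(0,0): Delta=0.3153 Bond=-27.2327
(1,0): Delta=0.0000 Bond=0.0000
(1,1): Delta=0.3486 Bond=-40.6473
V0=21.0081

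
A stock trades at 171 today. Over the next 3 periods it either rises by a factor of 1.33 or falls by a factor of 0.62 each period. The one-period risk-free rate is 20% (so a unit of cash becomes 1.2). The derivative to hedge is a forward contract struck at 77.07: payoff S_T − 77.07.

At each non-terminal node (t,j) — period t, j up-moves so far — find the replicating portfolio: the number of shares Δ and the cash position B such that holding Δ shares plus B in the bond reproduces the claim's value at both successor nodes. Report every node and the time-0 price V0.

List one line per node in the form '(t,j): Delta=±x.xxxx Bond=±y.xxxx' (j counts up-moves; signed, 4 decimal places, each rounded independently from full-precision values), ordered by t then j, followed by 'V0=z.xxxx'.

(0,0): Delta=1.0000 Bond=-44.6007
(1,0): Delta=1.0000 Bond=-53.5208
(1,1): Delta=1.0000 Bond=-53.5208
(2,0): Delta=1.0000 Bond=-64.2250
(2,1): Delta=1.0000 Bond=-64.2250
(2,2): Delta=1.0000 Bond=-64.2250
V0=126.3993

Since d<R<u, set p* = (R−d)/(u−d) = 0.8169; price each node as the discounted p*-expectation of its children.
Terminal payoffs: V(3,0)=-36.3159, V(3,1)=10.3541, V(3,2)=110.4688, V(3,3)=325.2309
(2,0): S=65.7324. Δ = (V_up−V_dn)/(S_up−S_dn) = (10.3541−-36.3159)/(87.4241−40.7541) = 1.0000. V = [p*·10.3541 + (1−p*)·-36.3159]/1.2 = 1.5074. B = V − Δ·S = -64.2250.
(2,1): S=141.0066. Δ = (V_up−V_dn)/(S_up−S_dn) = (110.4688−10.3541)/(187.5388−87.4241) = 1.0000. V = [p*·110.4688 + (1−p*)·10.3541]/1.2 = 76.7816. B = V − Δ·S = -64.2250.
(2,2): S=302.4819. Δ = (V_up−V_dn)/(S_up−S_dn) = (325.2309−110.4688)/(402.3009−187.5388) = 1.0000. V = [p*·325.2309 + (1−p*)·110.4688]/1.2 = 238.2569. B = V − Δ·S = -64.2250.
(1,0): S=106.0200. Δ = (V_up−V_dn)/(S_up−S_dn) = (76.7816−1.5074)/(141.0066−65.7324) = 1.0000. V = [p*·76.7816 + (1−p*)·1.5074]/1.2 = 52.4992. B = V − Δ·S = -53.5208.
(1,1): S=227.4300. Δ = (V_up−V_dn)/(S_up−S_dn) = (238.2569−76.7816)/(302.4819−141.0066) = 1.0000. V = [p*·238.2569 + (1−p*)·76.7816]/1.2 = 173.9092. B = V − Δ·S = -53.5208.
(0,0): S=171.0000. Δ = (V_up−V_dn)/(S_up−S_dn) = (173.9092−52.4992)/(227.4300−106.0200) = 1.0000. V = [p*·173.9092 + (1−p*)·52.4992]/1.2 = 126.3993. B = V − Δ·S = -44.6007.
The time-0 hedge costs 126.3993, which is the no-arbitrage price.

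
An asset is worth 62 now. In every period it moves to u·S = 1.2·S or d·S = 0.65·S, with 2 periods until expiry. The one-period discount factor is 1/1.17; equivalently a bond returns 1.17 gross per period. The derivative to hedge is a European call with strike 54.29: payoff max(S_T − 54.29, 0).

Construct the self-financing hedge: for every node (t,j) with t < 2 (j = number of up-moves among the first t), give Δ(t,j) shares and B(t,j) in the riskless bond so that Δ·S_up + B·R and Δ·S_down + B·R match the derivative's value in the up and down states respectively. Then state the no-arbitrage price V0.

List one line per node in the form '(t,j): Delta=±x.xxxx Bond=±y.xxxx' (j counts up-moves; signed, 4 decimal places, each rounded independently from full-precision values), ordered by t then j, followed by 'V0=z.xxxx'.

Under the risk-neutral measure, an up-move has probability p* = (R−d)/(u−d) = 0.9455 and values discount at R = 1.17.
Terminal payoffs: V(2,0)=0.0000, V(2,1)=0.0000, V(2,2)=34.9900
Node (1,0) S=40.3000: V=(p*·0.0000+(1−p*)·0.0000)/1.17=0.0000; Δ=(0.0000−0.0000)/(48.3600−26.1950)=0.0000; B=V−Δ·S=0.0000
Node (1,1) S=74.4000: V=(p*·34.9900+(1−p*)·0.0000)/1.17=28.2747; Δ=(34.9900−0.0000)/(89.2800−48.3600)=0.8551; B=V−Δ·S=-35.3434
Node (0,0) S=62.0000: V=(p*·28.2747+(1−p*)·0.0000)/1.17=22.8483; Δ=(28.2747−0.0000)/(74.4000−40.3000)=0.8292; B=V−Δ·S=-28.5604
Root portfolio cost Δ·62+B reproduces V0=22.8483.

(0,0): Delta=0.8292 Bond=-28.5604
(1,0): Delta=0.0000 Bond=0.0000
(1,1): Delta=0.8551 Bond=-35.3434
V0=22.8483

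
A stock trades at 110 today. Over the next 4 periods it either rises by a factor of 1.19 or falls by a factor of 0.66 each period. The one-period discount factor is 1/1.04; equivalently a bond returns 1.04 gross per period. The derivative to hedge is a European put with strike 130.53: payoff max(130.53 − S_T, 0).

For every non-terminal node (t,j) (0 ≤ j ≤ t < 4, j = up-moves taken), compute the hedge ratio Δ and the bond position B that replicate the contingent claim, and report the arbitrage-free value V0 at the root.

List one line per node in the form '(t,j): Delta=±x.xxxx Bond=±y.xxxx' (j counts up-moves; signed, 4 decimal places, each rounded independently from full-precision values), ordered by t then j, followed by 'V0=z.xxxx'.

The replicating-portfolio and risk-neutral prices coincide; use p* = (1.04−0.66)/(1.19−0.66) = 0.7170 for the latter.
At expiry t=4: V(4,0)=109.6578, V(4,1)=92.8968, V(4,2)=62.6762, V(4,3)=8.1875, V(4,4)=0.0000
  t=3,j=0: stock 31.6246 → up 37.6332 (V=92.8968), down 20.8722 (V=109.6578). Price 93.8851; hedge Δ=-1.0000, bond B=125.5096.
  t=3,j=1: stock 57.0200 → up 67.8538 (V=62.6762), down 37.6332 (V=92.8968). Price 68.4896; hedge Δ=-1.0000, bond B=125.5096.
  t=3,j=2: stock 102.8089 → up 122.3425 (V=8.1875), down 67.8538 (V=62.6762). Price 22.7008; hedge Δ=-1.0000, bond B=125.5096.
  t=3,j=3: stock 185.3675 → up 220.5873 (V=0.0000), down 122.3425 (V=8.1875). Price 2.2281; hedge Δ=-0.0833, bond B=17.6761.
  t=2,j=0: stock 47.9160 → up 57.0200 (V=68.4896), down 31.6246 (V=93.8851). Price 72.7663; hedge Δ=-1.0000, bond B=120.6823.
  t=2,j=1: stock 86.3940 → up 102.8089 (V=22.7008), down 57.0200 (V=68.4896). Price 34.2883; hedge Δ=-1.0000, bond B=120.6823.
  t=2,j=2: stock 155.7710 → up 185.3675 (V=2.2281), down 102.8089 (V=22.7008). Price 7.7137; hedge Δ=-0.2480, bond B=46.3414.
  t=1,j=0: stock 72.6000 → up 86.3940 (V=34.2883), down 47.9160 (V=72.7663). Price 43.4407; hedge Δ=-1.0000, bond B=116.0407.
  t=1,j=1: stock 130.9000 → up 155.7710 (V=7.7137), down 86.3940 (V=34.2883). Price 14.6489; hedge Δ=-0.3830, bond B=64.7897.
  t=0,j=0: stock 110.0000 → up 130.9000 (V=14.6489), down 72.6000 (V=43.4407). Price 21.9207; hedge Δ=-0.4939, bond B=76.2449.
Each (Δ,B) replicates both successor values, so the strategy is self-financing and V0 is arbitrage-free.

(0,0): Delta=-0.4939 Bond=76.2449
(1,0): Delta=-1.0000 Bond=116.0407
(1,1): Delta=-0.3830 Bond=64.7897
(2,0): Delta=-1.0000 Bond=120.6823
(2,1): Delta=-1.0000 Bond=120.6823
(2,2): Delta=-0.2480 Bond=46.3414
(3,0): Delta=-1.0000 Bond=125.5096
(3,1): Delta=-1.0000 Bond=125.5096
(3,2): Delta=-1.0000 Bond=125.5096
(3,3): Delta=-0.0833 Bond=17.6761
V0=21.9207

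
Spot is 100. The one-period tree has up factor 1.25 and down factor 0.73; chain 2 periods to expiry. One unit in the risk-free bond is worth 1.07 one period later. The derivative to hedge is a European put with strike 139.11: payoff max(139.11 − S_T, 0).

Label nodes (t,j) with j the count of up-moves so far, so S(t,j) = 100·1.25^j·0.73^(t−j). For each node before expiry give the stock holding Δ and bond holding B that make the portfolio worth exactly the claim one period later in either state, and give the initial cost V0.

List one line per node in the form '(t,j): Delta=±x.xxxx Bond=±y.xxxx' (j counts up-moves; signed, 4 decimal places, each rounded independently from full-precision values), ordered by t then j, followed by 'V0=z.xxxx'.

(0,0): Delta=-0.7986 Bond=107.7624
(1,0): Delta=-1.0000 Bond=130.0093
(1,1): Delta=-0.7363 Bond=107.5216
V0=27.9043

No-arbitrage ⇒ martingale measure with p* = (R−d)/(u−d) = 0.6538.
Terminal values V(2,·): V(2,0)=85.8200, V(2,1)=47.8600, V(2,2)=0.0000
  t=1,j=0: stock 73.0000 → up 91.2500 (V=47.8600), down 53.2900 (V=85.8200). Price 57.0093; hedge Δ=-1.0000, bond B=130.0093.
  t=1,j=1: stock 125.0000 → up 156.2500 (V=0.0000), down 91.2500 (V=47.8600). Price 15.4831; hedge Δ=-0.7363, bond B=107.5216.
  t=0,j=0: stock 100.0000 → up 125.0000 (V=15.4831), down 73.0000 (V=57.0093). Price 27.9043; hedge Δ=-0.7986, bond B=107.7624.
Check: Δ(0,0)·S0 + B(0,0) = 27.9043 = V0.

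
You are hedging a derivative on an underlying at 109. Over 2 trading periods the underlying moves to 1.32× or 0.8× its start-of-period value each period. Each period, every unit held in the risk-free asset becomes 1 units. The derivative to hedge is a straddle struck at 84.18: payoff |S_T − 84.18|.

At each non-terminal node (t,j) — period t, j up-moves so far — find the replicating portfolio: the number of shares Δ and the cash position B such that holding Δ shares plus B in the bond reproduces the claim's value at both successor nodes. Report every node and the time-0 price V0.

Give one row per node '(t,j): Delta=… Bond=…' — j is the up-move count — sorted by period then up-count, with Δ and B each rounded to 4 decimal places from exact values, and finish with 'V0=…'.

The replicating-portfolio and risk-neutral prices coincide; use p* = (1−0.8)/(1.32−0.8) = 0.3846 for the latter.
At expiry t=2: V(2,0)=14.4200, V(2,1)=30.9240, V(2,2)=105.7416
  t=1,j=0: stock 87.2000 → up 115.1040 (V=30.9240), down 69.7600 (V=14.4200). Price 20.7677; hedge Δ=0.3640, bond B=-10.9708.
  t=1,j=1: stock 143.8800 → up 189.9216 (V=105.7416), down 115.1040 (V=30.9240). Price 59.7000; hedge Δ=1.0000, bond B=-84.1800.
  t=0,j=0: stock 109.0000 → up 143.8800 (V=59.7000), down 87.2000 (V=20.7677). Price 35.7417; hedge Δ=0.6869, bond B=-39.1282.
Check: Δ(0,0)·S0 + B(0,0) = 35.7417 = V0.

(0,0): Delta=0.6869 Bond=-39.1282
(1,0): Delta=0.3640 Bond=-10.9708
(1,1): Delta=1.0000 Bond=-84.1800
V0=35.7417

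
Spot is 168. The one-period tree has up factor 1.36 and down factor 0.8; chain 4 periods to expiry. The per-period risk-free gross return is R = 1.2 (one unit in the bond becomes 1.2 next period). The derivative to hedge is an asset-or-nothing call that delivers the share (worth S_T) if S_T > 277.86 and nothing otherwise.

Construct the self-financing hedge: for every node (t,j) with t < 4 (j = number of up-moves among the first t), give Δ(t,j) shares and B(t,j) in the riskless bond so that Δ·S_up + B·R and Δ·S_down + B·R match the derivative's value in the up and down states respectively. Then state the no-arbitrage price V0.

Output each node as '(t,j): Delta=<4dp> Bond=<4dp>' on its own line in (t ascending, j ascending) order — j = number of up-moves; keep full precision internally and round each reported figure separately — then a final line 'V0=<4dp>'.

Since d<R<u, set p* = (R−d)/(u−d) = 0.7143; price each node as the discounted p*-expectation of its children.
At expiry t=4: V(4,0)=0.0000, V(4,1)=0.0000, V(4,2)=0.0000, V(4,3)=338.0773, V(4,4)=574.7314
(3,0): S=86.0160. Δ = (V_up−V_dn)/(S_up−S_dn) = (0.0000−0.0000)/(116.9818−68.8128) = 0.0000. V = [p*·0.0000 + (1−p*)·0.0000]/1.2 = 0.0000. B = V − Δ·S = 0.0000.
(3,1): S=146.2272. Δ = (V_up−V_dn)/(S_up−S_dn) = (0.0000−0.0000)/(198.8690−116.9818) = 0.0000. V = [p*·0.0000 + (1−p*)·0.0000]/1.2 = 0.0000. B = V − Δ·S = 0.0000.
(3,2): S=248.5862. Δ = (V_up−V_dn)/(S_up−S_dn) = (338.0773−0.0000)/(338.0773−198.8690) = 2.4286. V = [p*·338.0773 + (1−p*)·0.0000]/1.2 = 201.2365. B = V − Δ·S = -402.4730.
(3,3): S=422.5966. Δ = (V_up−V_dn)/(S_up−S_dn) = (574.7314−338.0773)/(574.7314−338.0773) = 1.0000. V = [p*·574.7314 + (1−p*)·338.0773]/1.2 = 422.5966. B = V − Δ·S = 0.0000.
(2,0): S=107.5200. Δ = (V_up−V_dn)/(S_up−S_dn) = (0.0000−0.0000)/(146.2272−86.0160) = 0.0000. V = [p*·0.0000 + (1−p*)·0.0000]/1.2 = 0.0000. B = V − Δ·S = 0.0000.
(2,1): S=182.7840. Δ = (V_up−V_dn)/(S_up−S_dn) = (201.2365−0.0000)/(248.5862−146.2272) = 1.9660. V = [p*·201.2365 + (1−p*)·0.0000]/1.2 = 119.7836. B = V − Δ·S = -239.5672.
(2,2): S=310.7328. Δ = (V_up−V_dn)/(S_up−S_dn) = (422.5966−201.2365)/(422.5966−248.5862) = 1.2721. V = [p*·422.5966 + (1−p*)·201.2365]/1.2 = 299.4590. B = V − Δ·S = -95.8269.
(1,0): S=134.4000. Δ = (V_up−V_dn)/(S_up−S_dn) = (119.7836−0.0000)/(182.7840−107.5200) = 1.5915. V = [p*·119.7836 + (1−p*)·0.0000]/1.2 = 71.2998. B = V − Δ·S = -142.5995.
(1,1): S=228.4800. Δ = (V_up−V_dn)/(S_up−S_dn) = (299.4590−119.7836)/(310.7328−182.7840) = 1.4043. V = [p*·299.4590 + (1−p*)·119.7836]/1.2 = 206.7693. B = V − Δ·S = -114.0796.
(0,0): S=168.0000. Δ = (V_up−V_dn)/(S_up−S_dn) = (206.7693−71.2998)/(228.4800−134.4000) = 1.4399. V = [p*·206.7693 + (1−p*)·71.2998]/1.2 = 140.0531. B = V − Δ·S = -101.8568.
Root portfolio cost Δ·168+B reproduces V0=140.0531.

(0,0): Delta=1.4399 Bond=-101.8568
(1,0): Delta=1.5915 Bond=-142.5995
(1,1): Delta=1.4043 Bond=-114.0796
(2,0): Delta=0.0000 Bond=0.0000
(2,1): Delta=1.9660 Bond=-239.5672
(2,2): Delta=1.2721 Bond=-95.8269
(3,0): Delta=0.0000 Bond=0.0000
(3,1): Delta=0.0000 Bond=0.0000
(3,2): Delta=2.4286 Bond=-402.4730
(3,3): Delta=1.0000 Bond=0.0000
V0=140.0531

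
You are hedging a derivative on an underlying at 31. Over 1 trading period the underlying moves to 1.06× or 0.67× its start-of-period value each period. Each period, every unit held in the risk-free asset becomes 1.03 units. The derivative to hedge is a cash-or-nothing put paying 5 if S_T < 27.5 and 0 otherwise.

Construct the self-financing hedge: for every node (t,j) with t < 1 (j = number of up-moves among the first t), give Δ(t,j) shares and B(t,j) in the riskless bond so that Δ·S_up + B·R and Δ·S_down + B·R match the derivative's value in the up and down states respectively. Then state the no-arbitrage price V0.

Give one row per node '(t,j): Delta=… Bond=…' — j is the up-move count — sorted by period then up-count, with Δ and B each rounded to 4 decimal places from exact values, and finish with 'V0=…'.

(0,0): Delta=-0.4136 Bond=13.1939
V0=0.3734

Since d<R<u, set p* = (R−d)/(u−d) = 0.9231; price each node as the discounted p*-expectation of its children.
Terminal payoffs: V(1,0)=5.0000, V(1,1)=0.0000
  t=0,j=0: stock 31.0000 → up 32.8600 (V=0.0000), down 20.7700 (V=5.0000). Price 0.3734; hedge Δ=-0.4136, bond B=13.1939.
Each (Δ,B) replicates both successor values, so the strategy is self-financing and V0 is arbitrage-free.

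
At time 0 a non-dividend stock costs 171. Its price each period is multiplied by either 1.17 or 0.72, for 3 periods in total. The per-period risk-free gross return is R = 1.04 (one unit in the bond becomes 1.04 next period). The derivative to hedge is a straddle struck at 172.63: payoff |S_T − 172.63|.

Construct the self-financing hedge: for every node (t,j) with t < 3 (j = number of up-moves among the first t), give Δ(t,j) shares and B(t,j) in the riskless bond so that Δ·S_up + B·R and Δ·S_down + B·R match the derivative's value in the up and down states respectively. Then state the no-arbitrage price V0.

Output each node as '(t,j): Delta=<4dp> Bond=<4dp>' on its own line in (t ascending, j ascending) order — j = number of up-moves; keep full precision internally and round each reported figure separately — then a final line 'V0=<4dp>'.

The replicating-portfolio and risk-neutral prices coincide; use p* = (1.04−0.72)/(1.17−0.72) = 0.7111 for the latter.
Terminal values V(3,·): V(3,0)=108.8046, V(3,1)=68.9137, V(3,2)=4.0910, V(3,3)=101.2458
(2,0): S=88.6464. Δ = (V_up−V_dn)/(S_up−S_dn) = (68.9137−108.8046)/(103.7163−63.8254) = -1.0000. V = [p*·68.9137 + (1−p*)·108.8046]/1.04 = 77.3440. B = V − Δ·S = 165.9904.
(2,1): S=144.0504. Δ = (V_up−V_dn)/(S_up−S_dn) = (4.0910−68.9137)/(168.5390−103.7163) = -1.0000. V = [p*·4.0910 + (1−p*)·68.9137]/1.04 = 21.9400. B = V − Δ·S = 165.9904.
(2,2): S=234.0819. Δ = (V_up−V_dn)/(S_up−S_dn) = (101.2458−4.0910)/(273.8758−168.5390) = 0.9223. V = [p*·101.2458 + (1−p*)·4.0910]/1.04 = 70.3643. B = V − Δ·S = -145.5352.
(1,0): S=123.1200. Δ = (V_up−V_dn)/(S_up−S_dn) = (21.9400−77.3440)/(144.0504−88.6464) = -1.0000. V = [p*·21.9400 + (1−p*)·77.3440]/1.04 = 36.4861. B = V − Δ·S = 159.6061.
(1,1): S=200.0700. Δ = (V_up−V_dn)/(S_up−S_dn) = (70.3643−21.9400)/(234.0819−144.0504) = 0.5379. V = [p*·70.3643 + (1−p*)·21.9400]/1.04 = 54.2068. B = V − Δ·S = -53.4028.
(0,0): S=171.0000. Δ = (V_up−V_dn)/(S_up−S_dn) = (54.2068−36.4861)/(200.0700−123.1200) = 0.2303. V = [p*·54.2068 + (1−p*)·36.4861]/1.04 = 47.1995. B = V − Δ·S = 7.8203.
Check: Δ(0,0)·S0 + B(0,0) = 47.1995 = V0.

(0,0): Delta=0.2303 Bond=7.8203
(1,0): Delta=-1.0000 Bond=159.6061
(1,1): Delta=0.5379 Bond=-53.4028
(2,0): Delta=-1.0000 Bond=165.9904
(2,1): Delta=-1.0000 Bond=165.9904
(2,2): Delta=0.9223 Bond=-145.5352
V0=47.1995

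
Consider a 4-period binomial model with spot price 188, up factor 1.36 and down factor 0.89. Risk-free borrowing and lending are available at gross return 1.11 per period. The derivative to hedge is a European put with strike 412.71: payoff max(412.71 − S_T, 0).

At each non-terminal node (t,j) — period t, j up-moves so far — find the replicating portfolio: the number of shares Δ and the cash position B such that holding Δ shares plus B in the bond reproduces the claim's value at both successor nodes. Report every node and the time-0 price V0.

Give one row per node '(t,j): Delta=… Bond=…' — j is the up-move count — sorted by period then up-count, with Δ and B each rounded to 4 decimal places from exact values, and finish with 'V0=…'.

Risk-neutral probability p* = (R−d)/(u−d) = (1.11−0.89)/(1.36−0.89) = 0.4681.
Terminal values V(4,·): V(4,0)=294.7546, V(4,1)=232.4635, V(4,2)=137.2772, V(4,3)=0.0000, V(4,4)=0.0000
(3,0): S=132.5342. Δ = (V_up−V_dn)/(S_up−S_dn) = (232.4635−294.7546)/(180.2465−117.9554) = -1.0000. V = [p*·232.4635 + (1−p*)·294.7546]/1.11 = 239.2766. B = V − Δ·S = 371.8108.
(3,1): S=202.5241. Δ = (V_up−V_dn)/(S_up−S_dn) = (137.2772−232.4635)/(275.4328−180.2465) = -1.0000. V = [p*·137.2772 + (1−p*)·232.4635]/1.11 = 169.2867. B = V − Δ·S = 371.8108.
(3,2): S=309.4751. Δ = (V_up−V_dn)/(S_up−S_dn) = (0.0000−137.2772)/(420.8861−275.4328) = -0.9438. V = [p*·0.0000 + (1−p*)·137.2772]/1.11 = 65.7836. B = V − Δ·S = 357.8627.
(3,3): S=472.9057. Δ = (V_up−V_dn)/(S_up−S_dn) = (0.0000−0.0000)/(643.1518−420.8861) = 0.0000. V = [p*·0.0000 + (1−p*)·0.0000]/1.11 = 0.0000. B = V − Δ·S = 0.0000.
(2,0): S=148.9148. Δ = (V_up−V_dn)/(S_up−S_dn) = (169.2867−239.2766)/(202.5241−132.5342) = -1.0000. V = [p*·169.2867 + (1−p*)·239.2766]/1.11 = 186.0499. B = V − Δ·S = 334.9647.
(2,1): S=227.5552. Δ = (V_up−V_dn)/(S_up−S_dn) = (65.7836−169.2867)/(309.4751−202.5241) = -0.9678. V = [p*·65.7836 + (1−p*)·169.2867]/1.11 = 108.8634. B = V − Δ·S = 329.0828.
(2,2): S=347.7248. Δ = (V_up−V_dn)/(S_up−S_dn) = (0.0000−65.7836)/(472.9057−309.4751) = -0.4025. V = [p*·0.0000 + (1−p*)·65.7836]/1.11 = 31.5237. B = V − Δ·S = 171.4887.
(1,0): S=167.3200. Δ = (V_up−V_dn)/(S_up−S_dn) = (108.8634−186.0499)/(227.5552−148.9148) = -0.9815. V = [p*·108.8634 + (1−p*)·186.0499]/1.11 = 135.0631. B = V − Δ·S = 299.2896.
(1,1): S=255.6800. Δ = (V_up−V_dn)/(S_up−S_dn) = (31.5237−108.8634)/(347.7248−227.5552) = -0.6436. V = [p*·31.5237 + (1−p*)·108.8634]/1.11 = 65.4611. B = V − Δ·S = 230.0138.
(0,0): S=188.0000. Δ = (V_up−V_dn)/(S_up−S_dn) = (65.4611−135.0631)/(255.6800−167.3200) = -0.7877. V = [p*·65.4611 + (1−p*)·135.0631]/1.11 = 92.3274. B = V − Δ·S = 240.4168.
Check: Δ(0,0)·S0 + B(0,0) = 92.3274 = V0.

(0,0): Delta=-0.7877 Bond=240.4168
(1,0): Delta=-0.9815 Bond=299.2896
(1,1): Delta=-0.6436 Bond=230.0138
(2,0): Delta=-1.0000 Bond=334.9647
(2,1): Delta=-0.9678 Bond=329.0828
(2,2): Delta=-0.4025 Bond=171.4887
(3,0): Delta=-1.0000 Bond=371.8108
(3,1): Delta=-1.0000 Bond=371.8108
(3,2): Delta=-0.9438 Bond=357.8627
(3,3): Delta=0.0000 Bond=0.0000
V0=92.3274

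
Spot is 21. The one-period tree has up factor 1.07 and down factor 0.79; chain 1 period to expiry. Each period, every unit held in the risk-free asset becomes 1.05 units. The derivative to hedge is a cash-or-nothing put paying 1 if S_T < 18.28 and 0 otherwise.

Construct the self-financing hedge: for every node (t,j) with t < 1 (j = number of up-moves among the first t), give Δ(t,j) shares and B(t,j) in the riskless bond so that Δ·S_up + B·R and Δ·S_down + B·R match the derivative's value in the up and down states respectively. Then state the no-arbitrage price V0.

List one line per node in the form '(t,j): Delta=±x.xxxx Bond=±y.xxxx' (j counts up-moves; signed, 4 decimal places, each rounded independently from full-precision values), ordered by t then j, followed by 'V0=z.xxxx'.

The replicating-portfolio and risk-neutral prices coincide; use p* = (1.05−0.79)/(1.07−0.79) = 0.9286 for the latter.
Payoff layer (t=1): V(1,0)=1.0000, V(1,1)=0.0000
  t=0,j=0: stock 21.0000 → up 22.4700 (V=0.0000), down 16.5900 (V=1.0000). Price 0.0680; hedge Δ=-0.1701, bond B=3.6395.
Each (Δ,B) replicates both successor values, so the strategy is self-financing and V0 is arbitrage-free.

(0,0): Delta=-0.1701 Bond=3.6395
V0=0.0680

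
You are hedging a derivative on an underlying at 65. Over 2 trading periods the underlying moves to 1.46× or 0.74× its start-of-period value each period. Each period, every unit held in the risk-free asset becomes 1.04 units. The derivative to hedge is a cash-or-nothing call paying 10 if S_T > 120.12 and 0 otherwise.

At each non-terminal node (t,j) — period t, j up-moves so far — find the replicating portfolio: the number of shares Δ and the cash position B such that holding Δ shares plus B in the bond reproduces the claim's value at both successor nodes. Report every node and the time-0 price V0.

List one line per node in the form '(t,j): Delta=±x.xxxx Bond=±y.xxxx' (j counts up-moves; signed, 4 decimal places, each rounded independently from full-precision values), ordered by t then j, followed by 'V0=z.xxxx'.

(0,0): Delta=0.0856 Bond=-3.9593
(1,0): Delta=0.0000 Bond=0.0000
(1,1): Delta=0.1464 Bond=-9.8825
V0=1.6051

Since d<R<u, set p* = (R−d)/(u−d) = 0.4167; price each node as the discounted p*-expectation of its children.
At expiry t=2: V(2,0)=0.0000, V(2,1)=0.0000, V(2,2)=10.0000
Node (1,0) S=48.1000: V=(p*·0.0000+(1−p*)·0.0000)/1.04=0.0000; Δ=(0.0000−0.0000)/(70.2260−35.5940)=0.0000; B=V−Δ·S=0.0000
Node (1,1) S=94.9000: V=(p*·10.0000+(1−p*)·0.0000)/1.04=4.0064; Δ=(10.0000−0.0000)/(138.5540−70.2260)=0.1464; B=V−Δ·S=-9.8825
Node (0,0) S=65.0000: V=(p*·4.0064+(1−p*)·0.0000)/1.04=1.6051; Δ=(4.0064−0.0000)/(94.9000−48.1000)=0.0856; B=V−Δ·S=-3.9593
Root portfolio cost Δ·65+B reproduces V0=1.6051.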